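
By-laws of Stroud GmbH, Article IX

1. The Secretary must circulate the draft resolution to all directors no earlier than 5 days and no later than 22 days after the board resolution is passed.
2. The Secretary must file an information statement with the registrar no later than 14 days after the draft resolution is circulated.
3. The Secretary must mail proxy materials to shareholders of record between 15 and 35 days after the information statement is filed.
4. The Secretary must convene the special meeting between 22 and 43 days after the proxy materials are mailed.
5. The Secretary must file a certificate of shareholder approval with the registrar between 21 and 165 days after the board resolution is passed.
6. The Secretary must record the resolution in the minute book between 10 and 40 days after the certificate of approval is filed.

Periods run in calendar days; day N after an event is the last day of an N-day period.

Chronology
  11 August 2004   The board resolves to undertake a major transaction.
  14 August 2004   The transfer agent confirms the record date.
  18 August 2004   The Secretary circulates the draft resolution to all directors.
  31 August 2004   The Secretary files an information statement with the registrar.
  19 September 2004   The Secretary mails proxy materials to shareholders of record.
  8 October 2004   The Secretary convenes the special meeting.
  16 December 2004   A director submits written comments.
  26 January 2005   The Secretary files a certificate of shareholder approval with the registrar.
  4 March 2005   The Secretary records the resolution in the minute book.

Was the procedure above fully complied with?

No

Step 1 — 5 and 22 days from 11 August 2004 (when the board resolution is passed) are 16 August 2004 and 2 September 2004 respectively; 18 August 2004 falls inside that range.
Step 2 — counting 14 days from 18 August 2004 (when the draft resolution is circulated) gives a deadline of 1 September 2004; completed 31 August 2004, before the deadline.
Step 3 — 15 and 35 days from 31 August 2004 (when the information statement is filed) are 15 September 2004 and 5 October 2004 respectively; done 19 September 2004 — within the window.
Step 4 — 22 and 43 days from 19 September 2004 (when the proxy materials are mailed) are 11 October 2004 and 1 November 2004 respectively; 8 October 2004 is 3 days too early.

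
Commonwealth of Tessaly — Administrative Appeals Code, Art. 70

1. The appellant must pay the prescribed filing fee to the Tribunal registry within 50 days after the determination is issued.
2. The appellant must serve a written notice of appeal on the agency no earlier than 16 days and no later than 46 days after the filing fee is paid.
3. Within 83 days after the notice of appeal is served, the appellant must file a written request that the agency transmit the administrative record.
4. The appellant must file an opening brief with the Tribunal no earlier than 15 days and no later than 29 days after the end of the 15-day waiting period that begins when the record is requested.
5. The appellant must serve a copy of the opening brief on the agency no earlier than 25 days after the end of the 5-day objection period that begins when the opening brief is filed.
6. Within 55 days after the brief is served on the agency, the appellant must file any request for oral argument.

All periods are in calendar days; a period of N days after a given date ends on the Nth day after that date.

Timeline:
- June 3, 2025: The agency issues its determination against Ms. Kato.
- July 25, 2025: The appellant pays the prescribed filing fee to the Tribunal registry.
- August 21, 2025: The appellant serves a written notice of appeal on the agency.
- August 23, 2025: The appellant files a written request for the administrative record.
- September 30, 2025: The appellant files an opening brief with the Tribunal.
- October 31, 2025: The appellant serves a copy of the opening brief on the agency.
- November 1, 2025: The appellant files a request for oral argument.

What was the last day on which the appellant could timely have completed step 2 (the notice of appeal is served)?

Step 2 runs from July 25, 2025, when the filing fee is paid. The window is 16–46 days after July 25, 2025; it closes on September 9, 2025.

September 9, 2025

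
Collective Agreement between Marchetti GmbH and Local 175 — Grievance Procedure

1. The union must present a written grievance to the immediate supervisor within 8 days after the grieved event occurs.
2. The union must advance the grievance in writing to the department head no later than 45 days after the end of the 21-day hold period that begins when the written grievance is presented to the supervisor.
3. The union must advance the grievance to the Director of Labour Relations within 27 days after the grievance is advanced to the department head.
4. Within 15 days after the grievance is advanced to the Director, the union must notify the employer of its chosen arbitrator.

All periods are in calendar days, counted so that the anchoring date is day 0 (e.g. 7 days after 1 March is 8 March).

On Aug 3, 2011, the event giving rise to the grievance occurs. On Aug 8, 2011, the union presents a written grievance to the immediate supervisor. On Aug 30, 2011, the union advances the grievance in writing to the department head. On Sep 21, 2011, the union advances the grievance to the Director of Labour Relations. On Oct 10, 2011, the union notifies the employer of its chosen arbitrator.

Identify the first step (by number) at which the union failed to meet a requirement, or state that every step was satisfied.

Step 1 — counting 8 days from Aug 3, 2011 (when the grieved event occurs) gives a deadline of Aug 11, 2011; done Aug 8, 2011 — timely.
Step 2 — counting 45 days from Aug 29, 2011 (end of the 21-day hold period, which began when the written grievance is presented to the supervisor on Aug 8, 2011) gives a deadline of Oct 13, 2011; Aug 30, 2011 is within that limit.
Step 3 — counting 27 days from Aug 30, 2011 (when the grievance is advanced to the department head) gives a deadline of Sep 26, 2011; completed Sep 21, 2011, before the deadline.
Step 4 — counting 15 days from Sep 21, 2011 (when the grievance is advanced to the Director) gives a deadline of Oct 6, 2011; not done until Oct 10, 2011, 4 days after the deadline.
Later steps need not be reached.

Step 4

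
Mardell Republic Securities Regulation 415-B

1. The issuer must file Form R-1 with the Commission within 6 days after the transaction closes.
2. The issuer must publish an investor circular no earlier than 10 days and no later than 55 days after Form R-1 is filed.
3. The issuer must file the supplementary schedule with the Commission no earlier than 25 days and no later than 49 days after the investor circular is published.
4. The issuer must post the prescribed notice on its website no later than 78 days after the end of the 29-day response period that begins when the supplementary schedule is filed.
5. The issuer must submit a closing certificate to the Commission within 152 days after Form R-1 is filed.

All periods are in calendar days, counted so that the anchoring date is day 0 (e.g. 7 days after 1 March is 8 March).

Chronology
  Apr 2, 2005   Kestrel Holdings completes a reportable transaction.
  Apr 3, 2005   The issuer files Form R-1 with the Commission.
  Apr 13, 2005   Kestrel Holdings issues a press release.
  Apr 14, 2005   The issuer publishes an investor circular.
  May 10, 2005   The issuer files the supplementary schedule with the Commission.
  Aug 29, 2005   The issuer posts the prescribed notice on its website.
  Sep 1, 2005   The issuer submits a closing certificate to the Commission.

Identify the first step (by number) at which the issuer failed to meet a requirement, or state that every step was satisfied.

Step 1: 6 days after Apr 2, 2005 (when the transaction closes) is Apr 8, 2005; Apr 3, 2005 is within that limit.
Step 2: the window is 10–55 days after Apr 3, 2005 (when Form R-1 is filed), so Apr 13, 2005 through May 28, 2005; done Apr 14, 2005, which is between those dates.
Step 3: the window is 25–49 days after Apr 14, 2005 (when the investor circular is published), so May 9, 2005 through Jun 2, 2005; May 10, 2005 falls inside that range.
Step 4: 78 days after Jun 8, 2005 (end of the 29-day response period, which began when the supplementary schedule is filed on May 10, 2005) is Aug 25, 2005; done Aug 29, 2005 — 4 days late.
Later steps need not be reached.

Step 4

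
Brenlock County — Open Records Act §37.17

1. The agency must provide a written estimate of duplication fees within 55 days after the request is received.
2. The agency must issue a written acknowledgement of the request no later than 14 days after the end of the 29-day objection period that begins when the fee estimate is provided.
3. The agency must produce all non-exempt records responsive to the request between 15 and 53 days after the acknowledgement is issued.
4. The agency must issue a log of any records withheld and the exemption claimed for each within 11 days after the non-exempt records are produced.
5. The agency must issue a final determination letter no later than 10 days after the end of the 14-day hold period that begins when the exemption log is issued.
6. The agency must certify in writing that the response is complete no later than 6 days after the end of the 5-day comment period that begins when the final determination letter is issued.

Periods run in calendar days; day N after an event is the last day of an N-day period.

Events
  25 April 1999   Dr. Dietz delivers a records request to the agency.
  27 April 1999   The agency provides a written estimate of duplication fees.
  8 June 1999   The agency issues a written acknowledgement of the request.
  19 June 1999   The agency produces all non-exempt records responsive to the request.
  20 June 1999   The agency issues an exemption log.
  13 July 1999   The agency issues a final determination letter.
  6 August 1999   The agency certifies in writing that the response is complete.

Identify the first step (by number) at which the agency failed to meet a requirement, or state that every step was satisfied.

(1) due by 25 April 1999 + 55 days = 19 June 1999; done 27 April 1999 — timely.
(2) due by 26 May 1999 + 14 days = 9 June 1999; done 8 June 1999 — timely.
(3) the permitted window runs from 8 June 1999 + 15 = 23 June 1999 to 8 June 1999 + 53 = 31 July 1999; 19 June 1999 is 4 days too early.
That is the first point of non-compliance.

Step 3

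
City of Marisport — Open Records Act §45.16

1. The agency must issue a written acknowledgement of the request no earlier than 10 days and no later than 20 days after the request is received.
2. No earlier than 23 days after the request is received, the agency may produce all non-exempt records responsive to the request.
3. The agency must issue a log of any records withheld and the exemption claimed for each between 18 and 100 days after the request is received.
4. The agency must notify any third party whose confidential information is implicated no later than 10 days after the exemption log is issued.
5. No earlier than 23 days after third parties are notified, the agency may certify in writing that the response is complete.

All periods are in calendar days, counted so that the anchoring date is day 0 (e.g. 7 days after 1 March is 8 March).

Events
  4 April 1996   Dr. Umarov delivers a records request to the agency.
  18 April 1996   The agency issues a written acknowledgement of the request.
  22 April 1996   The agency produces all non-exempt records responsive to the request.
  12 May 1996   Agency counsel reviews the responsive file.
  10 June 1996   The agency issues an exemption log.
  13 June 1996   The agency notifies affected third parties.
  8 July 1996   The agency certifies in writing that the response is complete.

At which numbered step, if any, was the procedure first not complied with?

Step 1: the window is 10–20 days after 4 April 1996 (when the request is received), so 14 April 1996 through 24 April 1996; done 18 April 1996, which is between those dates.
Step 2: the earliest permitted date is 23 days after 4 April 1996 (when the request is received), i.e. 27 April 1996; done 22 April 1996 — 5 days too early.

Step 2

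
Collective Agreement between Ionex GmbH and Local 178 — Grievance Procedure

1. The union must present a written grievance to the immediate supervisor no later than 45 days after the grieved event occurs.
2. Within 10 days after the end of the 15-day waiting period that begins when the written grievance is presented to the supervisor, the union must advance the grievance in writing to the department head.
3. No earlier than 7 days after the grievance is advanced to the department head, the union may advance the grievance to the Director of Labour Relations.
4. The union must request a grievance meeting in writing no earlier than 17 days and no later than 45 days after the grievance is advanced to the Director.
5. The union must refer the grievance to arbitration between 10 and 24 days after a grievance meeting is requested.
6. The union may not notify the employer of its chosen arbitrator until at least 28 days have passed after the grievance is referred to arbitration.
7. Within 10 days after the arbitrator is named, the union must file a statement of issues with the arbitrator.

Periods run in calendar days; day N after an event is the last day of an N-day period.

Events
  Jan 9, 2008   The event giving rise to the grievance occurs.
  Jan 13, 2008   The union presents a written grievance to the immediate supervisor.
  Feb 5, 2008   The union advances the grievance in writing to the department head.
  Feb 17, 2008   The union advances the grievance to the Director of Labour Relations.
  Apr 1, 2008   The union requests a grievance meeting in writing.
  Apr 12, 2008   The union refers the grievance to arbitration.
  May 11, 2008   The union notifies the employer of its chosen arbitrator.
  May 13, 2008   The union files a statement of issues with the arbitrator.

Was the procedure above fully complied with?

Yes

Step 1 — counting 45 days from Jan 9, 2008 (when the grieved event occurs) gives a deadline of Feb 23, 2008; Jan 13, 2008 is within that limit.
Step 2 — counting 10 days from Jan 28, 2008 (end of the 15-day waiting period, which began when the written grievance is presented to the supervisor on Jan 13, 2008) gives a deadline of Feb 7, 2008; done Feb 5, 2008 — timely.
Step 3 — must wait 7 days from Feb 5, 2008 (when the grievance is advanced to the department head), so not before Feb 12, 2008; Feb 17, 2008 is on or after that date.
Step 4 — 17 and 45 days from Feb 17, 2008 (when the grievance is advanced to the Director) are Mar 5, 2008 and Apr 2, 2008 respectively; Apr 1, 2008 falls inside that range.
Step 5 — 10 and 24 days from Apr 1, 2008 (when a grievance meeting is requested) are Apr 11, 2008 and Apr 25, 2008 respectively; Apr 12, 2008 falls inside that range.
Step 6 — must wait 28 days from Apr 12, 2008 (when the grievance is referred to arbitration), so not before May 10, 2008; done May 11, 2008, after the minimum wait.
Step 7 — counting 10 days from May 11, 2008 (when the arbitrator is named) gives a deadline of May 21, 2008; May 13, 2008 is within that limit.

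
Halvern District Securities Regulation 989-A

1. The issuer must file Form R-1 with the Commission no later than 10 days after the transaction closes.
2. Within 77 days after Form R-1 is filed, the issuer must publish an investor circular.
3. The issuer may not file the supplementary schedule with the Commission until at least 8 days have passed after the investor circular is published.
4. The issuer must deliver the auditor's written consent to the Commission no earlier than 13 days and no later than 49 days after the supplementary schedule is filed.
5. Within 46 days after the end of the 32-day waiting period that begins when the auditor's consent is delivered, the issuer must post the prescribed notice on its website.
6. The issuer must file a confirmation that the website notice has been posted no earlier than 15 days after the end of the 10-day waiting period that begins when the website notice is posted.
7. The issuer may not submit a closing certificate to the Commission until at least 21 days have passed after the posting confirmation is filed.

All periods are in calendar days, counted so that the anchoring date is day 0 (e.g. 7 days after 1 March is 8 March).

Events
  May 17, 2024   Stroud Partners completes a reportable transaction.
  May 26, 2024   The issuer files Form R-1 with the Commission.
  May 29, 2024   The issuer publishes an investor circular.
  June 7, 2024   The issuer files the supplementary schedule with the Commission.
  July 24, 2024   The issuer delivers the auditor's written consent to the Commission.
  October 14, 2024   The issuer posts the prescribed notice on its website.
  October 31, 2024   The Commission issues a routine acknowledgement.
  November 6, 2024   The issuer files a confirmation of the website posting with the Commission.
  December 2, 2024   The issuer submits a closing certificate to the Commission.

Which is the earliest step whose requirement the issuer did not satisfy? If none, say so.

Step 5

(1) due by May 17, 2024 + 10 days = May 27, 2024; done May 26, 2024 — timely.
(2) due by May 26, 2024 + 77 days = August 11, 2024; May 29, 2024 is within that limit.
(3) permitted from May 29, 2024 + 8 days = June 6, 2024 onward; done June 7, 2024, after the minimum wait.
(4) the permitted window runs from June 7, 2024 + 13 = June 20, 2024 to June 7, 2024 + 49 = July 26, 2024; done July 24, 2024 — within the window.
(5) due by August 25, 2024 + 46 days = October 10, 2024; done October 14, 2024 — 4 days late.
The procedure was therefore not followed at step 5.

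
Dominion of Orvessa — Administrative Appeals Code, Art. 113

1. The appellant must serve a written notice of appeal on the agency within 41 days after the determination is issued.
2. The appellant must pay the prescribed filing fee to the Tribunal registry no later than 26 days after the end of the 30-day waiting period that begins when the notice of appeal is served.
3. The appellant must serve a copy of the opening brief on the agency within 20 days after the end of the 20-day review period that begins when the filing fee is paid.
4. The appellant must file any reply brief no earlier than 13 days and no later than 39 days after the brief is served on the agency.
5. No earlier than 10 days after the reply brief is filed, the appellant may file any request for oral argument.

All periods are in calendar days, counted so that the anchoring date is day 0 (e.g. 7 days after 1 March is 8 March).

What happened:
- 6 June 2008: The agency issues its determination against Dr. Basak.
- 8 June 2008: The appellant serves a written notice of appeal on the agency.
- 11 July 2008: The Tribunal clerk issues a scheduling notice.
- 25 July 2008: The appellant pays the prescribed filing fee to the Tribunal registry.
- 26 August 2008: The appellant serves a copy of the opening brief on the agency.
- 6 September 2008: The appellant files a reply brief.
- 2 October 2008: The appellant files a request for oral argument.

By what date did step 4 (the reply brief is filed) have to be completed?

4 October 2008

Step 4 runs from 26 August 2008, when the brief is served on the agency. The window is 13–39 days after 26 August 2008; it closes on 4 October 2008.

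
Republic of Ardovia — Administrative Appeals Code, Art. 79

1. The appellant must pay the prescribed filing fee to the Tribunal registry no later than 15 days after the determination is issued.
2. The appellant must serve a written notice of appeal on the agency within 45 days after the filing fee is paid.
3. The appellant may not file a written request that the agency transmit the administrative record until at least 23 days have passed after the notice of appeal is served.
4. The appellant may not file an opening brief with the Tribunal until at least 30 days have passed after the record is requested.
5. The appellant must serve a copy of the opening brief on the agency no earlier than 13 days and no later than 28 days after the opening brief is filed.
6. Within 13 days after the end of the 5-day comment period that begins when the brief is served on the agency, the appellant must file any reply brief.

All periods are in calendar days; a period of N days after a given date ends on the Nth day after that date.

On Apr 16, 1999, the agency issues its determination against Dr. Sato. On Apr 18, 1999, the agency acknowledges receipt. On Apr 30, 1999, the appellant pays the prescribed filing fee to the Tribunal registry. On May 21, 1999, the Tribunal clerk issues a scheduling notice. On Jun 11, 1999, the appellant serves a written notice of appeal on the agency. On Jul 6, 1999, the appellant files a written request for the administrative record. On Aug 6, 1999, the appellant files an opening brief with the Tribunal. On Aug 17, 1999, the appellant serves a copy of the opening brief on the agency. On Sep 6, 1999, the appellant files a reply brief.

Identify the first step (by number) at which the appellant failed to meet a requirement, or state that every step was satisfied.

Step 5

Step 1 — counting 15 days from Apr 16, 1999 (when the determination is issued) gives a deadline of May 1, 1999; Apr 30, 1999 is within that limit.
Step 2 — counting 45 days from Apr 30, 1999 (when the filing fee is paid) gives a deadline of Jun 14, 1999; completed Jun 11, 1999, before the deadline.
Step 3 — must wait 23 days from Jun 11, 1999 (when the notice of appeal is served), so not before Jul 4, 1999; done Jul 6, 1999, after the minimum wait.
Step 4 — must wait 30 days from Jul 6, 1999 (when the record is requested), so not before Aug 5, 1999; done Aug 6, 1999, after the minimum wait.
Step 5 — 13 and 28 days from Aug 6, 1999 (when the opening brief is filed) are Aug 19, 1999 and Sep 3, 1999 respectively; Aug 17, 1999 is 2 days too early.
Later steps need not be reached.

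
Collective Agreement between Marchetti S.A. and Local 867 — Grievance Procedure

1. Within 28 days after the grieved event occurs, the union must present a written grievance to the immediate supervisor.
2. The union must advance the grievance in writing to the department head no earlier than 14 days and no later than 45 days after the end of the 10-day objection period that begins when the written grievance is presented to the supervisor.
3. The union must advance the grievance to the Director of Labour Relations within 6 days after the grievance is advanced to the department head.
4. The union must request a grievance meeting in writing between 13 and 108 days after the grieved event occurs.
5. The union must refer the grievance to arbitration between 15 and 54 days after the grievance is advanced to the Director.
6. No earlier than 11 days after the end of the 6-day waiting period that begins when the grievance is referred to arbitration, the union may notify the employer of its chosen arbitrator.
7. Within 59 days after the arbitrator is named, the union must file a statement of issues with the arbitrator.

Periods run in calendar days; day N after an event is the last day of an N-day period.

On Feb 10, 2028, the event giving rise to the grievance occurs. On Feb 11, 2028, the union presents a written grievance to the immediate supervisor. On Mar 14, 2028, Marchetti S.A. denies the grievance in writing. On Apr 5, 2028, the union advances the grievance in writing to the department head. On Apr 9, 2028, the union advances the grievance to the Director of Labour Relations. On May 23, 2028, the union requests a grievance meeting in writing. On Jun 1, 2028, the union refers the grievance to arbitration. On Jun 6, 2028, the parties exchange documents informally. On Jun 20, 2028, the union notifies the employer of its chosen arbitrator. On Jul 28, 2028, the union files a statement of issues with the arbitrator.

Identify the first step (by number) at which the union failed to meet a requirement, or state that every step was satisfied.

None — every step was satisfied

Step 1 — counting 28 days from Feb 10, 2028 (when the grieved event occurs) gives a deadline of Mar 9, 2028; done Feb 11, 2028 — timely.
Step 2 — 14 and 45 days from Feb 21, 2028 (end of the 10-day objection period, which began when the written grievance is presented to the supervisor on Feb 11, 2028) are Mar 6, 2028 and Apr 6, 2028 respectively; done Apr 5, 2028 — within the window.
Step 3 — counting 6 days from Apr 5, 2028 (when the grievance is advanced to the department head) gives a deadline of Apr 11, 2028; Apr 9, 2028 is within that limit.
Step 4 — 13 and 108 days from Feb 10, 2028 (when the grieved event occurs) are Feb 23, 2028 and May 28, 2028 respectively; done May 23, 2028 — within the window.
Step 5 — 15 and 54 days from Apr 9, 2028 (when the grievance is advanced to the Director) are Apr 24, 2028 and Jun 2, 2028 respectively; done Jun 1, 2028 — within the window.
Step 6 — must wait 11 days from Jun 7, 2028 (end of the 6-day waiting period, which began when the grievance is referred to arbitration on Jun 1, 2028), so not before Jun 18, 2028; done Jun 20, 2028 — permitted.
Step 7 — counting 59 days from Jun 20, 2028 (when the arbitrator is named) gives a deadline of Aug 18, 2028; Jul 28, 2028 is within that limit.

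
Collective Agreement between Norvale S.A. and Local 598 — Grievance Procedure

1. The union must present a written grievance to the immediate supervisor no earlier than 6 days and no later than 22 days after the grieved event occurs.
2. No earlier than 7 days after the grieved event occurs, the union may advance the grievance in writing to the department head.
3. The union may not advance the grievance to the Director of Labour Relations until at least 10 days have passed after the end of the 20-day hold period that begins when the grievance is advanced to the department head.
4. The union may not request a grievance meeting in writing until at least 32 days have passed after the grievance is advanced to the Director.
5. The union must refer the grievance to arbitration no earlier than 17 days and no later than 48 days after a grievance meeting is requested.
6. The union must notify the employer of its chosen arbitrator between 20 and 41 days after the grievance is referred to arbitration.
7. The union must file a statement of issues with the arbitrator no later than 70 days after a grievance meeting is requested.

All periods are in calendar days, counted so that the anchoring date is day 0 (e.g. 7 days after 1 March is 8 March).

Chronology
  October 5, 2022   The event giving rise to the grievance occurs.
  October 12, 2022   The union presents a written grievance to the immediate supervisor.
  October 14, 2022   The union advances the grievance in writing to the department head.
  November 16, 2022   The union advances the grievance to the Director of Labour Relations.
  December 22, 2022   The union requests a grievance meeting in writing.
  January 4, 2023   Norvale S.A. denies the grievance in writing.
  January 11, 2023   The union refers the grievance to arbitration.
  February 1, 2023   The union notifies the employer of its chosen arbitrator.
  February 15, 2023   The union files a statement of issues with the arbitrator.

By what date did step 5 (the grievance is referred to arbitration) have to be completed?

Step 5 runs from December 22, 2022, when a grievance meeting is requested. The window is 17–48 days after December 22, 2022; it closes on February 8, 2023.

February 8, 2023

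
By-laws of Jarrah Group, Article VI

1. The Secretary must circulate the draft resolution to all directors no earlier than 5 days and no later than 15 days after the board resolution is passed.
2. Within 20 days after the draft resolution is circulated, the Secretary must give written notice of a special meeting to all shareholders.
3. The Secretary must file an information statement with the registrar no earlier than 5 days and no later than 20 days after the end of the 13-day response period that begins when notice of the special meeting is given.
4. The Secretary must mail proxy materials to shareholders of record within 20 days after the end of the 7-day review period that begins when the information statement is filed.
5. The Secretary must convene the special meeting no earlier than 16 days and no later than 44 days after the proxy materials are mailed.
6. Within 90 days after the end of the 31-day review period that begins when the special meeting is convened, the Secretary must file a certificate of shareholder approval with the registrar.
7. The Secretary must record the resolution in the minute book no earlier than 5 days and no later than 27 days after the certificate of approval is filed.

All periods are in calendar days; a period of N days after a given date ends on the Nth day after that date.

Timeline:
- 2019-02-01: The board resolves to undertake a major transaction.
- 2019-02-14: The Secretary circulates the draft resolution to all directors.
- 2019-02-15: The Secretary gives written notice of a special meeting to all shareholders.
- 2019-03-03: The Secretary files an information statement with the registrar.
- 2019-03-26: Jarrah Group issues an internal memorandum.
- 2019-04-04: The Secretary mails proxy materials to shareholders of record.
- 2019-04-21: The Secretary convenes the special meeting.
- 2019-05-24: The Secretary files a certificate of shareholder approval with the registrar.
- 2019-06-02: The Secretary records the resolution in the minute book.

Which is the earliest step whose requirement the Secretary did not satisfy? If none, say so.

Step 3

Step 1 — 5 and 15 days from 2019-02-01 (when the board resolution is passed) are 2019-02-06 and 2019-02-16 respectively; done 2019-02-14, which is between those dates.
Step 2 — counting 20 days from 2019-02-14 (when the draft resolution is circulated) gives a deadline of 2019-03-06; done 2019-02-15 — timely.
Step 3 — 5 and 20 days from 2019-02-28 (end of the 13-day response period, which began when notice of the special meeting is given on 2019-02-15) are 2019-03-05 and 2019-03-20 respectively; 2019-03-03 is 2 days too early.
No need to go further; step 3 was not satisfied.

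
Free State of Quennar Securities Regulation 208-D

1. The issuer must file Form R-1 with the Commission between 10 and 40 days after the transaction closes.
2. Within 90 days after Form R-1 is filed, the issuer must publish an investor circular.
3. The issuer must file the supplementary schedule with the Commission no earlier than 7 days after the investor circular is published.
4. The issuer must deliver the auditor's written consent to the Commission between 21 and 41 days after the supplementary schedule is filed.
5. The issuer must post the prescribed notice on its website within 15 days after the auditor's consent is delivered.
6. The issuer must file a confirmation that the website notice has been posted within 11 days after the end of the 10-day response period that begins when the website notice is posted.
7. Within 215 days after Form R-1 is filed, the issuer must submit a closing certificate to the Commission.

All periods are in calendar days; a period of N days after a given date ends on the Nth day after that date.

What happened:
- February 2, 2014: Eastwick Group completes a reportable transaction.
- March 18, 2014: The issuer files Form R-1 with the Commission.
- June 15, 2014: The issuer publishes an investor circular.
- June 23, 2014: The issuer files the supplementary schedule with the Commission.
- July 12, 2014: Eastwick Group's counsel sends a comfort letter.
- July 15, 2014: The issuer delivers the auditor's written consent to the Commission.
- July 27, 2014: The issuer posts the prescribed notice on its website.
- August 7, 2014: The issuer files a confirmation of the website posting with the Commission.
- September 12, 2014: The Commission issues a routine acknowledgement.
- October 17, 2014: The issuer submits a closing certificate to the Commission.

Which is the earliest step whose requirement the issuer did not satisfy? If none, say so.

Step 1

Step 1: the window is 10–40 days after February 2, 2014 (when the transaction closes), so February 12, 2014 through March 14, 2014; done March 18, 2014 — 4 days after the window closed.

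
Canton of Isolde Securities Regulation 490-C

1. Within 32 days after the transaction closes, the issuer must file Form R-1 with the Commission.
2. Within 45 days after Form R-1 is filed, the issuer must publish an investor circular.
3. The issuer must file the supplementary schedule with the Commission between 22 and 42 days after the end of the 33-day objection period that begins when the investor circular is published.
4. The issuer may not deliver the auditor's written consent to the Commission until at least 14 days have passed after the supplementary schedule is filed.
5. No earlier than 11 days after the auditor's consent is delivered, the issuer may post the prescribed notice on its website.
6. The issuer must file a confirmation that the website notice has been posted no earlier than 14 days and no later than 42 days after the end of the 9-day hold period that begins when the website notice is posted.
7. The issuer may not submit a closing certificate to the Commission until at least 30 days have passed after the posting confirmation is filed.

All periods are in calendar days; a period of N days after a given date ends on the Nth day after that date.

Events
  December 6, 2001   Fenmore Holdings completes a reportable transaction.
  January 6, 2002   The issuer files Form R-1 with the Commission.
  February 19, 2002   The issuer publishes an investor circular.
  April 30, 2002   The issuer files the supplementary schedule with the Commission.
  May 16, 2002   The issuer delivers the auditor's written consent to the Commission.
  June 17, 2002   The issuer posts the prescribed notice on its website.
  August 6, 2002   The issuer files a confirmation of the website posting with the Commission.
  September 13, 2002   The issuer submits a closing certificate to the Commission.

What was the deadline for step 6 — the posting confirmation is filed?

August 7, 2002

The website notice is posted on June 17, 2002; the 9-day hold period therefore ends June 26, 2002, and step 6 runs from that date. The window is 14–42 days after June 26, 2002; it closes on August 7, 2002.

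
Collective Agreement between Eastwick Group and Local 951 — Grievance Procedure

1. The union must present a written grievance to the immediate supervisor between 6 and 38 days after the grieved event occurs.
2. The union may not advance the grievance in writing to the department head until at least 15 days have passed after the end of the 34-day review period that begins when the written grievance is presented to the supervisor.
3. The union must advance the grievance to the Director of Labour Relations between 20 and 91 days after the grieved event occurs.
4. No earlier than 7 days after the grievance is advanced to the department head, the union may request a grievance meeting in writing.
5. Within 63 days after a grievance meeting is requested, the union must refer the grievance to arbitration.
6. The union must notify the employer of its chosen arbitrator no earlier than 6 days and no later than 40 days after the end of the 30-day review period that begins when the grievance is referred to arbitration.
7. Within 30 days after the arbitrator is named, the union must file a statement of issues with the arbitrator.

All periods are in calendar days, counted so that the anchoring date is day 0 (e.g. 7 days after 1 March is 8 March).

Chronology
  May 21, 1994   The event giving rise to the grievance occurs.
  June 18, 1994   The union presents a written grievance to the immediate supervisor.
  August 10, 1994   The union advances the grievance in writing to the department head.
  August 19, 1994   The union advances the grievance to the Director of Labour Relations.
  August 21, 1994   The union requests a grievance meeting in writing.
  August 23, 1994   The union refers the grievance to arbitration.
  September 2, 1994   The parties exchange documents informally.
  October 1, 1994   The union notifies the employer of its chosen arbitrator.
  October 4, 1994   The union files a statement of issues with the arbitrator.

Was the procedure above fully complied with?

(1) the permitted window runs from May 21, 1994 + 6 = May 27, 1994 to May 21, 1994 + 38 = June 28, 1994; done June 18, 1994 — within the window.
(2) permitted from July 22, 1994 + 15 days = August 6, 1994 onward; August 10, 1994 is on or after that date.
(3) the permitted window runs from May 21, 1994 + 20 = June 10, 1994 to May 21, 1994 + 91 = August 20, 1994; August 19, 1994 falls inside that range.
(4) permitted from August 10, 1994 + 7 days = August 17, 1994 onward; done August 21, 1994, after the minimum wait.
(5) due by August 21, 1994 + 63 days = October 23, 1994; done August 23, 1994 — timely.
(6) the permitted window runs from September 22, 1994 + 6 = September 28, 1994 to September 22, 1994 + 40 = November 1, 1994; done October 1, 1994, which is between those dates.
(7) due by October 1, 1994 + 30 days = October 31, 1994; done October 4, 1994 — timely.

Yes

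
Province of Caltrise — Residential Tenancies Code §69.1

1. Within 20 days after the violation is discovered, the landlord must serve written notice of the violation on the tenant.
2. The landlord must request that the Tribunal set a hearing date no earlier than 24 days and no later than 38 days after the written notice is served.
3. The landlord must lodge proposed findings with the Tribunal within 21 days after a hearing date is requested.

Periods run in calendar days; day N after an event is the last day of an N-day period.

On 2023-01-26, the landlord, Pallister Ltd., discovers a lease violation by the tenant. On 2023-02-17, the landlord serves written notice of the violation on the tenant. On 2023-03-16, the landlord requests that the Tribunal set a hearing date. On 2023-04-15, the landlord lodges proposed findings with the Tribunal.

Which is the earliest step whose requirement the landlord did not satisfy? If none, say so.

Step 1

(1) due by 2023-01-26 + 20 days = 2023-02-15; done 2023-02-17 — 2 days late.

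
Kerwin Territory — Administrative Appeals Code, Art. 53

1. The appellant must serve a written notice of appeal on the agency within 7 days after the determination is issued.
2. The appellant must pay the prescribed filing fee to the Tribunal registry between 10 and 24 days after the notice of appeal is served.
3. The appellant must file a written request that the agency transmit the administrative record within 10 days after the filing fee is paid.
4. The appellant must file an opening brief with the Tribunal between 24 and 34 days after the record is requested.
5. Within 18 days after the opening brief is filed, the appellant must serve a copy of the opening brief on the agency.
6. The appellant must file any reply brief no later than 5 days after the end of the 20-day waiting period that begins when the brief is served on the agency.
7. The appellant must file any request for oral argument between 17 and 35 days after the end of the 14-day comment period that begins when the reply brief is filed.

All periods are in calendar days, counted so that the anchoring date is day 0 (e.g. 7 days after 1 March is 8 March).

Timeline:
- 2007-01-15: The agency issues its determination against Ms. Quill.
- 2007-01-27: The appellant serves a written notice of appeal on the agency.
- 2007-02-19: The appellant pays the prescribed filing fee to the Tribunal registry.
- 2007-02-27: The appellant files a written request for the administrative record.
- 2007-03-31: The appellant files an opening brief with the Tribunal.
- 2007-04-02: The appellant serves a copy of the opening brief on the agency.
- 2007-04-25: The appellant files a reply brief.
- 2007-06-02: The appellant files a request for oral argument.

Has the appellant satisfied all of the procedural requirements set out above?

Step 1 — counting 7 days from 2007-01-15 (when the determination is issued) gives a deadline of 2007-01-22; done 2007-01-27 — 5 days late.

No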